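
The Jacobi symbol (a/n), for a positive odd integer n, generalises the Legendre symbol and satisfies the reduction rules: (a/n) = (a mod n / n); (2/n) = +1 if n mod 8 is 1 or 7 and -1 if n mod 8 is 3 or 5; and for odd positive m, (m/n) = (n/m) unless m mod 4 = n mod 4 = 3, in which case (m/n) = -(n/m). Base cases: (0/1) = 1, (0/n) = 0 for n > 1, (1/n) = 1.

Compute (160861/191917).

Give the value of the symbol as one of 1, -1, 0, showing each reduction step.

-1

reciprocity: (160861/191917) = +1·(191917/160861) since 160861 mod 4 = 1, 191917 mod 4 = 1; sign now +1
(191917/160861) = (31056/160861)   [reduce mod 160861]
31056 = 2^4·1941; (2/160861) = -1 since 160861 mod 8 = 5, so (31056/160861) = (-1)^4·(1941/160861); sign now +1
reciprocity: (1941/160861) = +1·(160861/1941) since 1941 mod 4 = 1, 160861 mod 4 = 1; sign now +1
(160861/1941) = (1699/1941)   [reduce mod 1941]
reciprocity: (1699/1941) = +1·(1941/1699) since 1699 mod 4 = 3, 1941 mod 4 = 1; sign now +1
(1941/1699) = (242/1699)   [reduce mod 1699]
242 = 2^1·121; (2/1699) = -1 since 1699 mod 8 = 3, so (242/1699) = (-1)^1·(121/1699); sign now -1
reciprocity: (121/1699) = +1·(1699/121) since 121 mod 4 = 1, 1699 mod 4 = 3; sign now -1
(1699/121) = (5/121)   [reduce mod 121]
reciprocity: (5/121) = +1·(121/5) since 5 mod 4 = 1, 121 mod 4 = 1; sign now -1
(121/5) = (1/5)   [reduce mod 5]
(1/5) = 1; final value = sign = -1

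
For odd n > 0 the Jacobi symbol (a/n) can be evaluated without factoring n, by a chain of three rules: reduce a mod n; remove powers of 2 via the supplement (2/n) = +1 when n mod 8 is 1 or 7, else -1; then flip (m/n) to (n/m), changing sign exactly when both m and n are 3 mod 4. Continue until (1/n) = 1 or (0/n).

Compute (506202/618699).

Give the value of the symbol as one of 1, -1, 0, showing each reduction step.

506202 = 2^1·253101; (2/618699) = -1 since 618699 mod 8 = 3, so (506202/618699) = (-1)^1·(253101/618699); sign now -1
reciprocity: (253101/618699) = +1·(618699/253101) since 253101 mod 4 = 1, 618699 mod 4 = 3; sign now -1
(618699/253101) = (112497/253101)   [reduce mod 253101]
reciprocity: (112497/253101) = +1·(253101/112497) since 112497 mod 4 = 1, 253101 mod 4 = 1; sign now -1
(253101/112497) = (28107/112497)   [reduce mod 112497]
reciprocity: (28107/112497) = +1·(112497/28107) since 28107 mod 4 = 3, 112497 mod 4 = 1; sign now -1
(112497/28107) = (69/28107)   [reduce mod 28107]
reciprocity: (69/28107) = +1·(28107/69) since 69 mod 4 = 1, 28107 mod 4 = 3; sign now -1
(28107/69) = (24/69)   [reduce mod 69]
24 = 2^3·3; (2/69) = -1 since 69 mod 8 = 5, so (24/69) = (-1)^3·(3/69); sign now +1
reciprocity: (3/69) = +1·(69/3) since 3 mod 4 = 3, 69 mod 4 = 1; sign now +1
(69/3) = (0/3)   [reduce mod 3]
(0/3) = 0   [gcd(a, n) > 1]; final value = 0

0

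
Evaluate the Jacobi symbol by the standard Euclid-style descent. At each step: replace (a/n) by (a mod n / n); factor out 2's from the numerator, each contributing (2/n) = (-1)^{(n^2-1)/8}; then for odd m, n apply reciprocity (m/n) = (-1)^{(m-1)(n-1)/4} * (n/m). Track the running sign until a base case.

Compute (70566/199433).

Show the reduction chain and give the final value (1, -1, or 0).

70566 = 2^1·35283; (2/199433) = +1 since 199433 mod 8 = 1, so (70566/199433) = (+1)^1·(35283/199433); sign now +1
reciprocity: (35283/199433) = +1·(199433/35283) since 35283 mod 4 = 3, 199433 mod 4 = 1; sign now +1
(199433/35283) = (23018/35283)   [reduce mod 35283]
23018 = 2^1·11509; (2/35283) = -1 since 35283 mod 8 = 3, so (23018/35283) = (-1)^1·(11509/35283); sign now -1
reciprocity: (11509/35283) = +1·(35283/11509) since 11509 mod 4 = 1, 35283 mod 4 = 3; sign now -1
(35283/11509) = (756/11509)   [reduce mod 11509]
756 = 2^2·189; (2/11509) = -1 since 11509 mod 8 = 5, so (756/11509) = (-1)^2·(189/11509); sign now -1
reciprocity: (189/11509) = +1·(11509/189) since 189 mod 4 = 1, 11509 mod 4 = 1; sign now -1
(11509/189) = (169/189)   [reduce mod 189]
reciprocity: (169/189) = +1·(189/169) since 169 mod 4 = 1, 189 mod 4 = 1; sign now -1
(189/169) = (20/169)   [reduce mod 169]
20 = 2^2·5; (2/169) = +1 since 169 mod 8 = 1, so (20/169) = (+1)^2·(5/169); sign now -1
reciprocity: (5/169) = +1·(169/5) since 5 mod 4 = 1, 169 mod 4 = 1; sign now -1
(169/5) = (4/5)   [reduce mod 5]
4 = 2^2·1; (2/5) = -1 since 5 mod 8 = 5, so (4/5) = (-1)^2·(1/5); sign now -1
(1/5) = 1; final value = sign = -1

-1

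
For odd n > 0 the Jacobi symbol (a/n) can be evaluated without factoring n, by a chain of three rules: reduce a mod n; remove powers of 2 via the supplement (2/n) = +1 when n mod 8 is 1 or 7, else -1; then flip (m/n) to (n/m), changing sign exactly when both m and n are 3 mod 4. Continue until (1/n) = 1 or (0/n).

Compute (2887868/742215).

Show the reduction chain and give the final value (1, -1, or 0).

-1

(2887868/742215) = (661223/742215)   [reduce mod 742215]
reciprocity: (661223/742215) = -1·(742215/661223) since 661223 mod 4 = 3, 742215 mod 4 = 3; sign now -1
(742215/661223) = (80992/661223)   [reduce mod 661223]
80992 = 2^5·2531; (2/661223) = +1 since 661223 mod 8 = 7, so (80992/661223) = (+1)^5·(2531/661223); sign now -1
reciprocity: (2531/661223) = -1·(661223/2531) since 2531 mod 4 = 3, 661223 mod 4 = 3; sign now +1
(661223/2531) = (632/2531)   [reduce mod 2531]
632 = 2^3·79; (2/2531) = -1 since 2531 mod 8 = 3, so (632/2531) = (-1)^3·(79/2531); sign now -1
reciprocity: (79/2531) = -1·(2531/79) since 79 mod 4 = 3, 2531 mod 4 = 3; sign now +1
(2531/79) = (3/79)   [reduce mod 79]
reciprocity: (3/79) = -1·(79/3) since 3 mod 4 = 3, 79 mod 4 = 3; sign now -1
(79/3) = (1/3)   [reduce mod 3]
(1/3) = 1; final value = sign = -1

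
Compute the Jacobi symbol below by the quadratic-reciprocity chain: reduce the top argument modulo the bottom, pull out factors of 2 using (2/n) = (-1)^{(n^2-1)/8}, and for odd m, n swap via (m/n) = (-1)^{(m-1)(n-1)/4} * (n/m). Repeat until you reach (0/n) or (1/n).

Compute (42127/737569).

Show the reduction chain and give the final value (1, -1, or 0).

-1

flip (42127/737569) -> (737569/42127): both odd, 42127 mod 4 = 3, 737569 mod 4 = 1, so the flip contributes +1; sign now +1
(737569/42127): 737569 mod 42127 = 21410, so (737569/42127) = (21410/42127)
factor out 2^1: 21410 = 2^1·10705; with 42127 mod 8 = 7, (2/42127) = +1; sign now +1; continue with (10705/42127)
flip (10705/42127) -> (42127/10705): both odd, 10705 mod 4 = 1, 42127 mod 4 = 3, so the flip contributes +1; sign now +1
(42127/10705): 42127 mod 10705 = 10012, so (42127/10705) = (10012/10705)
factor out 2^2: 10012 = 2^2·2503; with 10705 mod 8 = 1, (2/10705) = +1; sign now +1; continue with (2503/10705)
flip (2503/10705) -> (10705/2503): both odd, 2503 mod 4 = 3, 10705 mod 4 = 1, so the flip contributes +1; sign now +1
(10705/2503): 10705 mod 2503 = 693, so (10705/2503) = (693/2503)
flip (693/2503) -> (2503/693): both odd, 693 mod 4 = 1, 2503 mod 4 = 3, so the flip contributes +1; sign now +1
(2503/693): 2503 mod 693 = 424, so (2503/693) = (424/693)
factor out 2^3: 424 = 2^3·53; with 693 mod 8 = 5, (2/693) = -1; sign now -1; continue with (53/693)
flip (53/693) -> (693/53): both odd, 53 mod 4 = 1, 693 mod 4 = 1, so the flip contributes +1; sign now -1
(693/53): 693 mod 53 = 4, so (693/53) = (4/53)
factor out 2^2: 4 = 2^2·1; with 53 mod 8 = 5, (2/53) = -1; sign now -1; continue with (1/53)
reached (1/53) = 1, so the symbol is -1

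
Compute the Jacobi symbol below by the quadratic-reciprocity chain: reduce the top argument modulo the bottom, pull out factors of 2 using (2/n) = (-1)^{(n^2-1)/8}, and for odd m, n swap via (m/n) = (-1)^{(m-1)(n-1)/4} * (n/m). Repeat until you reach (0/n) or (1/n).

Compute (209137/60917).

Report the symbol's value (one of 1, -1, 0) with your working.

1

(209137/60917) = (26386/60917)   [reduce mod 60917]
26386 = 2^1·13193; (2/60917) = -1 since 60917 mod 8 = 5, so (26386/60917) = (-1)^1·(13193/60917); sign now -1
reciprocity: (13193/60917) = +1·(60917/13193) since 13193 mod 4 = 1, 60917 mod 4 = 1; sign now -1
(60917/13193) = (8145/13193)   [reduce mod 13193]
reciprocity: (8145/13193) = +1·(13193/8145) since 8145 mod 4 = 1, 13193 mod 4 = 1; sign now -1
(13193/8145) = (5048/8145)   [reduce mod 8145]
5048 = 2^3·631; (2/8145) = +1 since 8145 mod 8 = 1, so (5048/8145) = (+1)^3·(631/8145); sign now -1
reciprocity: (631/8145) = +1·(8145/631) since 631 mod 4 = 3, 8145 mod 4 = 1; sign now -1
(8145/631) = (573/631)   [reduce mod 631]
reciprocity: (573/631) = +1·(631/573) since 573 mod 4 = 1, 631 mod 4 = 3; sign now -1
(631/573) = (58/573)   [reduce mod 573]
58 = 2^1·29; (2/573) = -1 since 573 mod 8 = 5, so (58/573) = (-1)^1·(29/573); sign now +1
reciprocity: (29/573) = +1·(573/29) since 29 mod 4 = 1, 573 mod 4 = 1; sign now +1
(573/29) = (22/29)   [reduce mod 29]
22 = 2^1·11; (2/29) = -1 since 29 mod 8 = 5, so (22/29) = (-1)^1·(11/29); sign now -1
reciprocity: (11/29) = +1·(29/11) since 11 mod 4 = 3, 29 mod 4 = 1; sign now -1
(29/11) = (7/11)   [reduce mod 11]
reciprocity: (7/11) = -1·(11/7) since 7 mod 4 = 3, 11 mod 4 = 3; sign now +1
(11/7) = (4/7)   [reduce mod 7]
4 = 2^2·1; (2/7) = +1 since 7 mod 8 = 7, so (4/7) = (+1)^2·(1/7); sign now +1
(1/7) = 1; final value = sign = +1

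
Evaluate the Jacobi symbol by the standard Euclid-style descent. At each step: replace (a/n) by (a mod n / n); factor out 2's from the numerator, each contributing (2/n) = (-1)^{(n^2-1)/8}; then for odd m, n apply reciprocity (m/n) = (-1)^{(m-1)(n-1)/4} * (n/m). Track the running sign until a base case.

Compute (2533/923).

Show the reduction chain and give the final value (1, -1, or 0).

-1

(2533/923): 2533 mod 923 = 687, so (2533/923) = (687/923)
flip (687/923) -> (923/687): both odd, 687 mod 4 = 3, 923 mod 4 = 3, so the flip contributes -1; sign now -1
(923/687): 923 mod 687 = 236, so (923/687) = (236/687)
factor out 2^2: 236 = 2^2·59; with 687 mod 8 = 7, (2/687) = +1; sign now -1; continue with (59/687)
flip (59/687) -> (687/59): both odd, 59 mod 4 = 3, 687 mod 4 = 3, so the flip contributes -1; sign now +1
(687/59): 687 mod 59 = 38, so (687/59) = (38/59)
factor out 2^1: 38 = 2^1·19; with 59 mod 8 = 3, (2/59) = -1; sign now -1; continue with (19/59)
flip (19/59) -> (59/19): both odd, 19 mod 4 = 3, 59 mod 4 = 3, so the flip contributes -1; sign now +1
(59/19): 59 mod 19 = 2, so (59/19) = (2/19)
factor out 2^1: 2 = 2^1·1; with 19 mod 8 = 3, (2/19) = -1; sign now -1; continue with (1/19)
reached (1/19) = 1, so the symbol is -1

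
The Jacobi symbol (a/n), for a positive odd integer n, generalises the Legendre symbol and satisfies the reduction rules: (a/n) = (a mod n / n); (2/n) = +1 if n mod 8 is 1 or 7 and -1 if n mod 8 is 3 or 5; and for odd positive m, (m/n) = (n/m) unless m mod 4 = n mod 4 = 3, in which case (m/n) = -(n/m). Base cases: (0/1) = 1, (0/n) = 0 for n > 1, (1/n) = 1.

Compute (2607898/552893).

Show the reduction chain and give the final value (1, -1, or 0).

(2607898/552893): 2607898 mod 552893 = 396326, so (2607898/552893) = (396326/552893)
factor out 2^1: 396326 = 2^1·198163; with 552893 mod 8 = 5, (2/552893) = -1; sign now -1; continue with (198163/552893)
flip (198163/552893) -> (552893/198163): both odd, 198163 mod 4 = 3, 552893 mod 4 = 1, so the flip contributes +1; sign now -1
(552893/198163): 552893 mod 198163 = 156567, so (552893/198163) = (156567/198163)
flip (156567/198163) -> (198163/156567): both odd, 156567 mod 4 = 3, 198163 mod 4 = 3, so the flip contributes -1; sign now +1
(198163/156567): 198163 mod 156567 = 41596, so (198163/156567) = (41596/156567)
factor out 2^2: 41596 = 2^2·10399; with 156567 mod 8 = 7, (2/156567) = +1; sign now +1; continue with (10399/156567)
flip (10399/156567) -> (156567/10399): both odd, 10399 mod 4 = 3, 156567 mod 4 = 3, so the flip contributes -1; sign now -1
(156567/10399): 156567 mod 10399 = 582, so (156567/10399) = (582/10399)
factor out 2^1: 582 = 2^1·291; with 10399 mod 8 = 7, (2/10399) = +1; sign now -1; continue with (291/10399)
flip (291/10399) -> (10399/291): both odd, 291 mod 4 = 3, 10399 mod 4 = 3, so the flip contributes -1; sign now +1
(10399/291): 10399 mod 291 = 214, so (10399/291) = (214/291)
factor out 2^1: 214 = 2^1·107; with 291 mod 8 = 3, (2/291) = -1; sign now -1; continue with (107/291)
flip (107/291) -> (291/107): both odd, 107 mod 4 = 3, 291 mod 4 = 3, so the flip contributes -1; sign now +1
(291/107): 291 mod 107 = 77, so (291/107) = (77/107)
flip (77/107) -> (107/77): both odd, 77 mod 4 = 1, 107 mod 4 = 3, so the flip contributes +1; sign now +1
(107/77): 107 mod 77 = 30, so (107/77) = (30/77)
factor out 2^1: 30 = 2^1·15; with 77 mod 8 = 5, (2/77) = -1; sign now -1; continue with (15/77)
flip (15/77) -> (77/15): both odd, 15 mod 4 = 3, 77 mod 4 = 1, so the flip contributes +1; sign now -1
(77/15): 77 mod 15 = 2, so (77/15) = (2/15)
factor out 2^1: 2 = 2^1·1; with 15 mod 8 = 7, (2/15) = +1; sign now -1; continue with (1/15)
reached (1/15) = 1, so the symbol is -1

-1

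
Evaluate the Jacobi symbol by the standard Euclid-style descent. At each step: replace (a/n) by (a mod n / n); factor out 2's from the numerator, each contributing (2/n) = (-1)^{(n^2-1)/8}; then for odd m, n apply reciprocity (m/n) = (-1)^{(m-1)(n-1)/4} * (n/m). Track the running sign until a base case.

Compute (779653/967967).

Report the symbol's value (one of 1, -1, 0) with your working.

0

reciprocity: (779653/967967) = +1·(967967/779653) since 779653 mod 4 = 1, 967967 mod 4 = 3; sign now +1
(967967/779653) = (188314/779653)   [reduce mod 779653]
188314 = 2^1·94157; (2/779653) = -1 since 779653 mod 8 = 5, so (188314/779653) = (-1)^1·(94157/779653); sign now -1
reciprocity: (94157/779653) = +1·(779653/94157) since 94157 mod 4 = 1, 779653 mod 4 = 1; sign now -1
(779653/94157) = (26397/94157)   [reduce mod 94157]
reciprocity: (26397/94157) = +1·(94157/26397) since 26397 mod 4 = 1, 94157 mod 4 = 1; sign now -1
(94157/26397) = (14966/26397)   [reduce mod 26397]
14966 = 2^1·7483; (2/26397) = -1 since 26397 mod 8 = 5, so (14966/26397) = (-1)^1·(7483/26397); sign now +1
reciprocity: (7483/26397) = +1·(26397/7483) since 7483 mod 4 = 3, 26397 mod 4 = 1; sign now +1
(26397/7483) = (3948/7483)   [reduce mod 7483]
3948 = 2^2·987; (2/7483) = -1 since 7483 mod 8 = 3, so (3948/7483) = (-1)^2·(987/7483); sign now +1
reciprocity: (987/7483) = -1·(7483/987) since 987 mod 4 = 3, 7483 mod 4 = 3; sign now -1
(7483/987) = (574/987)   [reduce mod 987]
574 = 2^1·287; (2/987) = -1 since 987 mod 8 = 3, so (574/987) = (-1)^1·(287/987); sign now +1
reciprocity: (287/987) = -1·(987/287) since 287 mod 4 = 3, 987 mod 4 = 3; sign now -1
(987/287) = (126/287)   [reduce mod 287]
126 = 2^1·63; (2/287) = +1 since 287 mod 8 = 7, so (126/287) = (+1)^1·(63/287); sign now -1
reciprocity: (63/287) = -1·(287/63) since 63 mod 4 = 3, 287 mod 4 = 3; sign now +1
(287/63) = (35/63)   [reduce mod 63]
reciprocity: (35/63) = -1·(63/35) since 35 mod 4 = 3, 63 mod 4 = 3; sign now -1
(63/35) = (28/35)   [reduce mod 35]
28 = 2^2·7; (2/35) = -1 since 35 mod 8 = 3, so (28/35) = (-1)^2·(7/35); sign now -1
reciprocity: (7/35) = -1·(35/7) since 7 mod 4 = 3, 35 mod 4 = 3; sign now +1
(35/7) = (0/7)   [reduce mod 7]
(0/7) = 0   [gcd(a, n) > 1]; final value = 0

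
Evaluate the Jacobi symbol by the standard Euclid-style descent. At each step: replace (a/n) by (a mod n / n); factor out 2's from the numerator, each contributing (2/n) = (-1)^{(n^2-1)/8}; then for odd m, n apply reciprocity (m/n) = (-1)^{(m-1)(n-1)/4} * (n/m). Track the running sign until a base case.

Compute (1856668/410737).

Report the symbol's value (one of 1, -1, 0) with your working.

1

(1856668/410737) = (213720/410737)   [reduce mod 410737]
213720 = 2^3·26715; (2/410737) = +1 since 410737 mod 8 = 1, so (213720/410737) = (+1)^3·(26715/410737); sign now +1
reciprocity: (26715/410737) = +1·(410737/26715) since 26715 mod 4 = 3, 410737 mod 4 = 1; sign now +1
(410737/26715) = (10012/26715)   [reduce mod 26715]
10012 = 2^2·2503; (2/26715) = -1 since 26715 mod 8 = 3, so (10012/26715) = (-1)^2·(2503/26715); sign now +1
reciprocity: (2503/26715) = -1·(26715/2503) since 2503 mod 4 = 3, 26715 mod 4 = 3; sign now -1
(26715/2503) = (1685/2503)   [reduce mod 2503]
reciprocity: (1685/2503) = +1·(2503/1685) since 1685 mod 4 = 1, 2503 mod 4 = 3; sign now -1
(2503/1685) = (818/1685)   [reduce mod 1685]
818 = 2^1·409; (2/1685) = -1 since 1685 mod 8 = 5, so (818/1685) = (-1)^1·(409/1685); sign now +1
reciprocity: (409/1685) = +1·(1685/409) since 409 mod 4 = 1, 1685 mod 4 = 1; sign now +1
(1685/409) = (49/409)   [reduce mod 409]
reciprocity: (49/409) = +1·(409/49) since 49 mod 4 = 1, 409 mod 4 = 1; sign now +1
(409/49) = (17/49)   [reduce mod 49]
reciprocity: (17/49) = +1·(49/17) since 17 mod 4 = 1, 49 mod 4 = 1; sign now +1
(49/17) = (15/17)   [reduce mod 17]
reciprocity: (15/17) = +1·(17/15) since 15 mod 4 = 3, 17 mod 4 = 1; sign now +1
(17/15) = (2/15)   [reduce mod 15]
2 = 2^1·1; (2/15) = +1 since 15 mod 8 = 7, so (2/15) = (+1)^1·(1/15); sign now +1
(1/15) = 1; final value = sign = +1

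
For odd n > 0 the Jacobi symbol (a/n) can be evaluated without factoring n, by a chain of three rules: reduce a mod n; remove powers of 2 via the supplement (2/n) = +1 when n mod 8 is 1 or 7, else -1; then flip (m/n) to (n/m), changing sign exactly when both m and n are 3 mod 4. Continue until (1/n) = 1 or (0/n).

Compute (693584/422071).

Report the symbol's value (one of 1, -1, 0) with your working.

-1

(693584/422071): 693584 mod 422071 = 271513, so (693584/422071) = (271513/422071)
flip (271513/422071) -> (422071/271513): both odd, 271513 mod 4 = 1, 422071 mod 4 = 3, so the flip contributes +1; sign now +1
(422071/271513): 422071 mod 271513 = 150558, so (422071/271513) = (150558/271513)
factor out 2^1: 150558 = 2^1·75279; with 271513 mod 8 = 1, (2/271513) = +1; sign now +1; continue with (75279/271513)
flip (75279/271513) -> (271513/75279): both odd, 75279 mod 4 = 3, 271513 mod 4 = 1, so the flip contributes +1; sign now +1
(271513/75279): 271513 mod 75279 = 45676, so (271513/75279) = (45676/75279)
factor out 2^2: 45676 = 2^2·11419; with 75279 mod 8 = 7, (2/75279) = +1; sign now +1; continue with (11419/75279)
flip (11419/75279) -> (75279/11419): both odd, 11419 mod 4 = 3, 75279 mod 4 = 3, so the flip contributes -1; sign now -1
(75279/11419): 75279 mod 11419 = 6765, so (75279/11419) = (6765/11419)
flip (6765/11419) -> (11419/6765): both odd, 6765 mod 4 = 1, 11419 mod 4 = 3, so the flip contributes +1; sign now -1
(11419/6765): 11419 mod 6765 = 4654, so (11419/6765) = (4654/6765)
factor out 2^1: 4654 = 2^1·2327; with 6765 mod 8 = 5, (2/6765) = -1; sign now +1; continue with (2327/6765)
flip (2327/6765) -> (6765/2327): both odd, 2327 mod 4 = 3, 6765 mod 4 = 1, so the flip contributes +1; sign now +1
(6765/2327): 6765 mod 2327 = 2111, so (6765/2327) = (2111/2327)
flip (2111/2327) -> (2327/2111): both odd, 2111 mod 4 = 3, 2327 mod 4 = 3, so the flip contributes -1; sign now -1
(2327/2111): 2327 mod 2111 = 216, so (2327/2111) = (216/2111)
factor out 2^3: 216 = 2^3·27; with 2111 mod 8 = 7, (2/2111) = +1; sign now -1; continue with (27/2111)
flip (27/2111) -> (2111/27): both odd, 27 mod 4 = 3, 2111 mod 4 = 3, so the flip contributes -1; sign now +1
(2111/27): 2111 mod 27 = 5, so (2111/27) = (5/27)
flip (5/27) -> (27/5): both odd, 5 mod 4 = 1, 27 mod 4 = 3, so the flip contributes +1; sign now +1
(27/5): 27 mod 5 = 2, so (27/5) = (2/5)
factor out 2^1: 2 = 2^1·1; with 5 mod 8 = 5, (2/5) = -1; sign now -1; continue with (1/5)
reached (1/5) = 1, so the symbol is -1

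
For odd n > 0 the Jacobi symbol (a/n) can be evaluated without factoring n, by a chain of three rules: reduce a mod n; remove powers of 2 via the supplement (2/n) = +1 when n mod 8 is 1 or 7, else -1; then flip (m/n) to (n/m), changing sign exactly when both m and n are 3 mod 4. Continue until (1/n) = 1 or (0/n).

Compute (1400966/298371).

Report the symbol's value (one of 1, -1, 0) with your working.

(1400966/298371): 1400966 mod 298371 = 207482, so (1400966/298371) = (207482/298371)
factor out 2^1: 207482 = 2^1·103741; with 298371 mod 8 = 3, (2/298371) = -1; sign now -1; continue with (103741/298371)
flip (103741/298371) -> (298371/103741): both odd, 103741 mod 4 = 1, 298371 mod 4 = 3, so the flip contributes +1; sign now -1
(298371/103741): 298371 mod 103741 = 90889, so (298371/103741) = (90889/103741)
flip (90889/103741) -> (103741/90889): both odd, 90889 mod 4 = 1, 103741 mod 4 = 1, so the flip contributes +1; sign now -1
(103741/90889): 103741 mod 90889 = 12852, so (103741/90889) = (12852/90889)
factor out 2^2: 12852 = 2^2·3213; with 90889 mod 8 = 1, (2/90889) = +1; sign now -1; continue with (3213/90889)
flip (3213/90889) -> (90889/3213): both odd, 3213 mod 4 = 1, 90889 mod 4 = 1, so the flip contributes +1; sign now -1
(90889/3213): 90889 mod 3213 = 925, so (90889/3213) = (925/3213)
flip (925/3213) -> (3213/925): both odd, 925 mod 4 = 1, 3213 mod 4 = 1, so the flip contributes +1; sign now -1
(3213/925): 3213 mod 925 = 438, so (3213/925) = (438/925)
factor out 2^1: 438 = 2^1·219; with 925 mod 8 = 5, (2/925) = -1; sign now +1; continue with (219/925)
flip (219/925) -> (925/219): both odd, 219 mod 4 = 3, 925 mod 4 = 1, so the flip contributes +1; sign now +1
(925/219): 925 mod 219 = 49, so (925/219) = (49/219)
flip (49/219) -> (219/49): both odd, 49 mod 4 = 1, 219 mod 4 = 3, so the flip contributes +1; sign now +1
(219/49): 219 mod 49 = 23, so (219/49) = (23/49)
flip (23/49) -> (49/23): both odd, 23 mod 4 = 3, 49 mod 4 = 1, so the flip contributes +1; sign now +1
(49/23): 49 mod 23 = 3, so (49/23) = (3/23)
flip (3/23) -> (23/3): both odd, 3 mod 4 = 3, 23 mod 4 = 3, so the flip contributes -1; sign now -1
(23/3): 23 mod 3 = 2, so (23/3) = (2/3)
factor out 2^1: 2 = 2^1·1; with 3 mod 8 = 3, (2/3) = -1; sign now +1; continue with (1/3)
reached (1/3) = 1, so the symbol is +1

1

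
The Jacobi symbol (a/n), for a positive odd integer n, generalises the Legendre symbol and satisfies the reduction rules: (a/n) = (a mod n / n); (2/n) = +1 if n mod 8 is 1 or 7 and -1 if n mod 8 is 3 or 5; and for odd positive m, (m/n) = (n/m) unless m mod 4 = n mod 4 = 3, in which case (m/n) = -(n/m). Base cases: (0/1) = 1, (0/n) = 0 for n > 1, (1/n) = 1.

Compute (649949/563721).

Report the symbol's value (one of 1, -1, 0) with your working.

(649949/563721): 649949 mod 563721 = 86228, so (649949/563721) = (86228/563721)
factor out 2^2: 86228 = 2^2·21557; with 563721 mod 8 = 1, (2/563721) = +1; sign now +1; continue with (21557/563721)
flip (21557/563721) -> (563721/21557): both odd, 21557 mod 4 = 1, 563721 mod 4 = 1, so the flip contributes +1; sign now +1
(563721/21557): 563721 mod 21557 = 3239, so (563721/21557) = (3239/21557)
flip (3239/21557) -> (21557/3239): both odd, 3239 mod 4 = 3, 21557 mod 4 = 1, so the flip contributes +1; sign now +1
(21557/3239): 21557 mod 3239 = 2123, so (21557/3239) = (2123/3239)
flip (2123/3239) -> (3239/2123): both odd, 2123 mod 4 = 3, 3239 mod 4 = 3, so the flip contributes -1; sign now -1
(3239/2123): 3239 mod 2123 = 1116, so (3239/2123) = (1116/2123)
factor out 2^2: 1116 = 2^2·279; with 2123 mod 8 = 3, (2/2123) = -1; sign now -1; continue with (279/2123)
flip (279/2123) -> (2123/279): both odd, 279 mod 4 = 3, 2123 mod 4 = 3, so the flip contributes -1; sign now +1
(2123/279): 2123 mod 279 = 170, so (2123/279) = (170/279)
factor out 2^1: 170 = 2^1·85; with 279 mod 8 = 7, (2/279) = +1; sign now +1; continue with (85/279)
flip (85/279) -> (279/85): both odd, 85 mod 4 = 1, 279 mod 4 = 3, so the flip contributes +1; sign now +1
(279/85): 279 mod 85 = 24, so (279/85) = (24/85)
factor out 2^3: 24 = 2^3·3; with 85 mod 8 = 5, (2/85) = -1; sign now -1; continue with (3/85)
flip (3/85) -> (85/3): both odd, 3 mod 4 = 3, 85 mod 4 = 1, so the flip contributes +1; sign now -1
(85/3): 85 mod 3 = 1, so (85/3) = (1/3)
reached (1/3) = 1, so the symbol is -1

-1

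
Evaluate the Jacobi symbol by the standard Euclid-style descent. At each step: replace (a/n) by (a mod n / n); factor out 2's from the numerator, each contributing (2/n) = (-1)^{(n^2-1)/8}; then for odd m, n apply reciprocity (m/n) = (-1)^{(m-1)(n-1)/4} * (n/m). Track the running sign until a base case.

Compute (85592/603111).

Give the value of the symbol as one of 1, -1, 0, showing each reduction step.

-1

85592 = 2^3·10699; (2/603111) = +1 since 603111 mod 8 = 7, so (85592/603111) = (+1)^3·(10699/603111); sign now +1
reciprocity: (10699/603111) = -1·(603111/10699) since 10699 mod 4 = 3, 603111 mod 4 = 3; sign now -1
(603111/10699) = (3967/10699)   [reduce mod 10699]
reciprocity: (3967/10699) = -1·(10699/3967) since 3967 mod 4 = 3, 10699 mod 4 = 3; sign now +1
(10699/3967) = (2765/3967)   [reduce mod 3967]
reciprocity: (2765/3967) = +1·(3967/2765) since 2765 mod 4 = 1, 3967 mod 4 = 3; sign now +1
(3967/2765) = (1202/2765)   [reduce mod 2765]
1202 = 2^1·601; (2/2765) = -1 since 2765 mod 8 = 5, so (1202/2765) = (-1)^1·(601/2765); sign now -1
reciprocity: (601/2765) = +1·(2765/601) since 601 mod 4 = 1, 2765 mod 4 = 1; sign now -1
(2765/601) = (361/601)   [reduce mod 601]
reciprocity: (361/601) = +1·(601/361) since 361 mod 4 = 1, 601 mod 4 = 1; sign now -1
(601/361) = (240/361)   [reduce mod 361]
240 = 2^4·15; (2/361) = +1 since 361 mod 8 = 1, so (240/361) = (+1)^4·(15/361); sign now -1
reciprocity: (15/361) = +1·(361/15) since 15 mod 4 = 3, 361 mod 4 = 1; sign now -1
(361/15) = (1/15)   [reduce mod 15]
(1/15) = 1; final value = sign = -1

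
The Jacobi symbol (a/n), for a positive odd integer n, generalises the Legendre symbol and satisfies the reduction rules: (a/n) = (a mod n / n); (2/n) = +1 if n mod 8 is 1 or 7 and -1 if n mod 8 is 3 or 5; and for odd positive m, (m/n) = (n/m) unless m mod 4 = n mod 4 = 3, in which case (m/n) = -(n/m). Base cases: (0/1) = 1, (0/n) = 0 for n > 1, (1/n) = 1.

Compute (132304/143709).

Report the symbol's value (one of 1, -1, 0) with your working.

factor out 2^4: 132304 = 2^4·8269; with 143709 mod 8 = 5, (2/143709) = -1; sign now +1; continue with (8269/143709)
flip (8269/143709) -> (143709/8269): both odd, 8269 mod 4 = 1, 143709 mod 4 = 1, so the flip contributes +1; sign now +1
(143709/8269): 143709 mod 8269 = 3136, so (143709/8269) = (3136/8269)
factor out 2^6: 3136 = 2^6·49; with 8269 mod 8 = 5, (2/8269) = -1; sign now +1; continue with (49/8269)
flip (49/8269) -> (8269/49): both odd, 49 mod 4 = 1, 8269 mod 4 = 1, so the flip contributes +1; sign now +1
(8269/49): 8269 mod 49 = 37, so (8269/49) = (37/49)
flip (37/49) -> (49/37): both odd, 37 mod 4 = 1, 49 mod 4 = 1, so the flip contributes +1; sign now +1
(49/37): 49 mod 37 = 12, so (49/37) = (12/37)
factor out 2^2: 12 = 2^2·3; with 37 mod 8 = 5, (2/37) = -1; sign now +1; continue with (3/37)
flip (3/37) -> (37/3): both odd, 3 mod 4 = 3, 37 mod 4 = 1, so the flip contributes +1; sign now +1
(37/3): 37 mod 3 = 1, so (37/3) = (1/3)
reached (1/3) = 1, so the symbol is +1

1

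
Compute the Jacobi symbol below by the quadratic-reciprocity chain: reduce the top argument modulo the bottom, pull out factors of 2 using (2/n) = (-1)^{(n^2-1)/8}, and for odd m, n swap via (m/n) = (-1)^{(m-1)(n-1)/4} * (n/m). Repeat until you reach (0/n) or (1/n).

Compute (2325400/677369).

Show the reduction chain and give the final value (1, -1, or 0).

0

(2325400/677369) = (293293/677369)   [reduce mod 677369]
reciprocity: (293293/677369) = +1·(677369/293293) since 293293 mod 4 = 1, 677369 mod 4 = 1; sign now +1
(677369/293293) = (90783/293293)   [reduce mod 293293]
reciprocity: (90783/293293) = +1·(293293/90783) since 90783 mod 4 = 3, 293293 mod 4 = 1; sign now +1
(293293/90783) = (20944/90783)   [reduce mod 90783]
20944 = 2^4·1309; (2/90783) = +1 since 90783 mod 8 = 7, so (20944/90783) = (+1)^4·(1309/90783); sign now +1
reciprocity: (1309/90783) = +1·(90783/1309) since 1309 mod 4 = 1, 90783 mod 4 = 3; sign now +1
(90783/1309) = (462/1309)   [reduce mod 1309]
462 = 2^1·231; (2/1309) = -1 since 1309 mod 8 = 5, so (462/1309) = (-1)^1·(231/1309); sign now -1
reciprocity: (231/1309) = +1·(1309/231) since 231 mod 4 = 3, 1309 mod 4 = 1; sign now -1
(1309/231) = (154/231)   [reduce mod 231]
154 = 2^1·77; (2/231) = +1 since 231 mod 8 = 7, so (154/231) = (+1)^1·(77/231); sign now -1
reciprocity: (77/231) = +1·(231/77) since 77 mod 4 = 1, 231 mod 4 = 3; sign now -1
(231/77) = (0/77)   [reduce mod 77]
(0/77) = 0   [gcd(a, n) > 1]; final value = 0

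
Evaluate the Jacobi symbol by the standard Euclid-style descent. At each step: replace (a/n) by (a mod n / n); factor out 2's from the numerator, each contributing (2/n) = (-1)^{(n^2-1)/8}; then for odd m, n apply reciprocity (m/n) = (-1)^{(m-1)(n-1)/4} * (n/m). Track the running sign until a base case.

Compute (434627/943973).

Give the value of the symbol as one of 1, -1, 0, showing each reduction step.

-1

flip (434627/943973) -> (943973/434627): both odd, 434627 mod 4 = 3, 943973 mod 4 = 1, so the flip contributes +1; sign now +1
(943973/434627): 943973 mod 434627 = 74719, so (943973/434627) = (74719/434627)
flip (74719/434627) -> (434627/74719): both odd, 74719 mod 4 = 3, 434627 mod 4 = 3, so the flip contributes -1; sign now -1
(434627/74719): 434627 mod 74719 = 61032, so (434627/74719) = (61032/74719)
factor out 2^3: 61032 = 2^3·7629; with 74719 mod 8 = 7, (2/74719) = +1; sign now -1; continue with (7629/74719)
flip (7629/74719) -> (74719/7629): both odd, 7629 mod 4 = 1, 74719 mod 4 = 3, so the flip contributes +1; sign now -1
(74719/7629): 74719 mod 7629 = 6058, so (74719/7629) = (6058/7629)
factor out 2^1: 6058 = 2^1·3029; with 7629 mod 8 = 5, (2/7629) = -1; sign now +1; continue with (3029/7629)
flip (3029/7629) -> (7629/3029): both odd, 3029 mod 4 = 1, 7629 mod 4 = 1, so the flip contributes +1; sign now +1
(7629/3029): 7629 mod 3029 = 1571, so (7629/3029) = (1571/3029)
flip (1571/3029) -> (3029/1571): both odd, 1571 mod 4 = 3, 3029 mod 4 = 1, so the flip contributes +1; sign now +1
(3029/1571): 3029 mod 1571 = 1458, so (3029/1571) = (1458/1571)
factor out 2^1: 1458 = 2^1·729; with 1571 mod 8 = 3, (2/1571) = -1; sign now -1; continue with (729/1571)
flip (729/1571) -> (1571/729): both odd, 729 mod 4 = 1, 1571 mod 4 = 3, so the flip contributes +1; sign now -1
(1571/729): 1571 mod 729 = 113, so (1571/729) = (113/729)
flip (113/729) -> (729/113): both odd, 113 mod 4 = 1, 729 mod 4 = 1, so the flip contributes +1; sign now -1
(729/113): 729 mod 113 = 51, so (729/113) = (51/113)
flip (51/113) -> (113/51): both odd, 51 mod 4 = 3, 113 mod 4 = 1, so the flip contributes +1; sign now -1
(113/51): 113 mod 51 = 11, so (113/51) = (11/51)
flip (11/51) -> (51/11): both odd, 11 mod 4 = 3, 51 mod 4 = 3, so the flip contributes -1; sign now +1
(51/11): 51 mod 11 = 7, so (51/11) = (7/11)
flip (7/11) -> (11/7): both odd, 7 mod 4 = 3, 11 mod 4 = 3, so the flip contributes -1; sign now -1
(11/7): 11 mod 7 = 4, so (11/7) = (4/7)
factor out 2^2: 4 = 2^2·1; with 7 mod 8 = 7, (2/7) = +1; sign now -1; continue with (1/7)
reached (1/7) = 1, so the symbol is -1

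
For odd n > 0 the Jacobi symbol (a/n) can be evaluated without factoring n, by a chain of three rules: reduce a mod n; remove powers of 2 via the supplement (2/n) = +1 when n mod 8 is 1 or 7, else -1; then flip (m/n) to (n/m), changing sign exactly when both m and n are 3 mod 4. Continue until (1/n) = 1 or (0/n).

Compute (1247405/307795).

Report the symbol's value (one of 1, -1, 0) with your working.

0

(1247405/307795): 1247405 mod 307795 = 16225, so (1247405/307795) = (16225/307795)
flip (16225/307795) -> (307795/16225): both odd, 16225 mod 4 = 1, 307795 mod 4 = 3, so the flip contributes +1; sign now +1
(307795/16225): 307795 mod 16225 = 15745, so (307795/16225) = (15745/16225)
flip (15745/16225) -> (16225/15745): both odd, 15745 mod 4 = 1, 16225 mod 4 = 1, so the flip contributes +1; sign now +1
(16225/15745): 16225 mod 15745 = 480, so (16225/15745) = (480/15745)
factor out 2^5: 480 = 2^5·15; with 15745 mod 8 = 1, (2/15745) = +1; sign now +1; continue with (15/15745)
flip (15/15745) -> (15745/15): both odd, 15 mod 4 = 3, 15745 mod 4 = 1, so the flip contributes +1; sign now +1
(15745/15): 15745 mod 15 = 10, so (15745/15) = (10/15)
factor out 2^1: 10 = 2^1·5; with 15 mod 8 = 7, (2/15) = +1; sign now +1; continue with (5/15)
flip (5/15) -> (15/5): both odd, 5 mod 4 = 1, 15 mod 4 = 3, so the flip contributes +1; sign now +1
(15/5): 15 mod 5 = 0, so (15/5) = (0/5)
reached (0/5); gcd(a, n) > 1, so (0/5) = 0 and the symbol is 0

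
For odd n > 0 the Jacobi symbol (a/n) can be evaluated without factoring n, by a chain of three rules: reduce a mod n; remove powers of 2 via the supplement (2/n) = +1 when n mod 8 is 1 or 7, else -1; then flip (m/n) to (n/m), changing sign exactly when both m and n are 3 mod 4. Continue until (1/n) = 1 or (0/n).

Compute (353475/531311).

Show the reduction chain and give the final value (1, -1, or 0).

flip (353475/531311) -> (531311/353475): both odd, 353475 mod 4 = 3, 531311 mod 4 = 3, so the flip contributes -1; sign now -1
(531311/353475): 531311 mod 353475 = 177836, so (531311/353475) = (177836/353475)
factor out 2^2: 177836 = 2^2·44459; with 353475 mod 8 = 3, (2/353475) = -1; sign now -1; continue with (44459/353475)
flip (44459/353475) -> (353475/44459): both odd, 44459 mod 4 = 3, 353475 mod 4 = 3, so the flip contributes -1; sign now +1
(353475/44459): 353475 mod 44459 = 42262, so (353475/44459) = (42262/44459)
factor out 2^1: 42262 = 2^1·21131; with 44459 mod 8 = 3, (2/44459) = -1; sign now -1; continue with (21131/44459)
flip (21131/44459) -> (44459/21131): both odd, 21131 mod 4 = 3, 44459 mod 4 = 3, so the flip contributes -1; sign now +1
(44459/21131): 44459 mod 21131 = 2197, so (44459/21131) = (2197/21131)
flip (2197/21131) -> (21131/2197): both odd, 2197 mod 4 = 1, 21131 mod 4 = 3, so the flip contributes +1; sign now +1
(21131/2197): 21131 mod 2197 = 1358, so (21131/2197) = (1358/2197)
factor out 2^1: 1358 = 2^1·679; with 2197 mod 8 = 5, (2/2197) = -1; sign now -1; continue with (679/2197)
flip (679/2197) -> (2197/679): both odd, 679 mod 4 = 3, 2197 mod 4 = 1, so the flip contributes +1; sign now -1
(2197/679): 2197 mod 679 = 160, so (2197/679) = (160/679)
factor out 2^5: 160 = 2^5·5; with 679 mod 8 = 7, (2/679) = +1; sign now -1; continue with (5/679)
flip (5/679) -> (679/5): both odd, 5 mod 4 = 1, 679 mod 4 = 3, so the flip contributes +1; sign now -1
(679/5): 679 mod 5 = 4, so (679/5) = (4/5)
factor out 2^2: 4 = 2^2·1; with 5 mod 8 = 5, (2/5) = -1; sign now -1; continue with (1/5)
reached (1/5) = 1, so the symbol is -1

-1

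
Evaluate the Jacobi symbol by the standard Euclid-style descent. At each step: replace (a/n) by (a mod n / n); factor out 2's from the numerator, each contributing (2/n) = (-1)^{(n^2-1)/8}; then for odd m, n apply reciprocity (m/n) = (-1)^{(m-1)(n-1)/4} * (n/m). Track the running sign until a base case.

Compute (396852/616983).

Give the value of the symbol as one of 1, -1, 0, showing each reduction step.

factor out 2^2: 396852 = 2^2·99213; with 616983 mod 8 = 7, (2/616983) = +1; sign now +1; continue with (99213/616983)
flip (99213/616983) -> (616983/99213): both odd, 99213 mod 4 = 1, 616983 mod 4 = 3, so the flip contributes +1; sign now +1
(616983/99213): 616983 mod 99213 = 21705, so (616983/99213) = (21705/99213)
flip (21705/99213) -> (99213/21705): both odd, 21705 mod 4 = 1, 99213 mod 4 = 1, so the flip contributes +1; sign now +1
(99213/21705): 99213 mod 21705 = 12393, so (99213/21705) = (12393/21705)
flip (12393/21705) -> (21705/12393): both odd, 12393 mod 4 = 1, 21705 mod 4 = 1, so the flip contributes +1; sign now +1
(21705/12393): 21705 mod 12393 = 9312, so (21705/12393) = (9312/12393)
factor out 2^5: 9312 = 2^5·291; with 12393 mod 8 = 1, (2/12393) = +1; sign now +1; continue with (291/12393)
flip (291/12393) -> (12393/291): both odd, 291 mod 4 = 3, 12393 mod 4 = 1, so the flip contributes +1; sign now +1
(12393/291): 12393 mod 291 = 171, so (12393/291) = (171/291)
flip (171/291) -> (291/171): both odd, 171 mod 4 = 3, 291 mod 4 = 3, so the flip contributes -1; sign now -1
(291/171): 291 mod 171 = 120, so (291/171) = (120/171)
factor out 2^3: 120 = 2^3·15; with 171 mod 8 = 3, (2/171) = -1; sign now +1; continue with (15/171)
flip (15/171) -> (171/15): both odd, 15 mod 4 = 3, 171 mod 4 = 3, so the flip contributes -1; sign now -1
(171/15): 171 mod 15 = 6, so (171/15) = (6/15)
factor out 2^1: 6 = 2^1·3; with 15 mod 8 = 7, (2/15) = +1; sign now -1; continue with (3/15)
flip (3/15) -> (15/3): both odd, 3 mod 4 = 3, 15 mod 4 = 3, so the flip contributes -1; sign now +1
(15/3): 15 mod 3 = 0, so (15/3) = (0/3)
reached (0/3); gcd(a, n) > 1, so (0/3) = 0 and the symbol is 0

0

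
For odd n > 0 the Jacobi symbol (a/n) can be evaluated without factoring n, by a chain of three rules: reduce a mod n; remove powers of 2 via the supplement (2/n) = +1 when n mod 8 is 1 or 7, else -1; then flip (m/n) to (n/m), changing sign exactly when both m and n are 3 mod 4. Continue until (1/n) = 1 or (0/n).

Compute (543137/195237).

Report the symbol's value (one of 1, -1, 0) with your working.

0

(543137/195237): 543137 mod 195237 = 152663, so (543137/195237) = (152663/195237)
flip (152663/195237) -> (195237/152663): both odd, 152663 mod 4 = 3, 195237 mod 4 = 1, so the flip contributes +1; sign now +1
(195237/152663): 195237 mod 152663 = 42574, so (195237/152663) = (42574/152663)
factor out 2^1: 42574 = 2^1·21287; with 152663 mod 8 = 7, (2/152663) = +1; sign now +1; continue with (21287/152663)
flip (21287/152663) -> (152663/21287): both odd, 21287 mod 4 = 3, 152663 mod 4 = 3, so the flip contributes -1; sign now -1
(152663/21287): 152663 mod 21287 = 3654, so (152663/21287) = (3654/21287)
factor out 2^1: 3654 = 2^1·1827; with 21287 mod 8 = 7, (2/21287) = +1; sign now -1; continue with (1827/21287)
flip (1827/21287) -> (21287/1827): both odd, 1827 mod 4 = 3, 21287 mod 4 = 3, so the flip contributes -1; sign now +1
(21287/1827): 21287 mod 1827 = 1190, so (21287/1827) = (1190/1827)
factor out 2^1: 1190 = 2^1·595; with 1827 mod 8 = 3, (2/1827) = -1; sign now -1; continue with (595/1827)
flip (595/1827) -> (1827/595): both odd, 595 mod 4 = 3, 1827 mod 4 = 3, so the flip contributes -1; sign now +1
(1827/595): 1827 mod 595 = 42, so (1827/595) = (42/595)
factor out 2^1: 42 = 2^1·21; with 595 mod 8 = 3, (2/595) = -1; sign now -1; continue with (21/595)
flip (21/595) -> (595/21): both odd, 21 mod 4 = 1, 595 mod 4 = 3, so the flip contributes +1; sign now -1
(595/21): 595 mod 21 = 7, so (595/21) = (7/21)
flip (7/21) -> (21/7): both odd, 7 mod 4 = 3, 21 mod 4 = 1, so the flip contributes +1; sign now -1
(21/7): 21 mod 7 = 0, so (21/7) = (0/7)
reached (0/7); gcd(a, n) > 1, so (0/7) = 0 and the symbol is 0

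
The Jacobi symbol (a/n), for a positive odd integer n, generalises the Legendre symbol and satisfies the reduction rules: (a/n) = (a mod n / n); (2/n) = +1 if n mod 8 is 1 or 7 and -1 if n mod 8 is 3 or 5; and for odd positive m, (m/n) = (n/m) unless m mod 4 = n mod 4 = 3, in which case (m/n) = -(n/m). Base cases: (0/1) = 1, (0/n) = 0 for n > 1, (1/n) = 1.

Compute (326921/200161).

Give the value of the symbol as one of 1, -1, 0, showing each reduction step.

(326921/200161) = (126760/200161)   [reduce mod 200161]
126760 = 2^3·15845; (2/200161) = +1 since 200161 mod 8 = 1, so (126760/200161) = (+1)^3·(15845/200161); sign now +1
reciprocity: (15845/200161) = +1·(200161/15845) since 15845 mod 4 = 1, 200161 mod 4 = 1; sign now +1
(200161/15845) = (10021/15845)   [reduce mod 15845]
reciprocity: (10021/15845) = +1·(15845/10021) since 10021 mod 4 = 1, 15845 mod 4 = 1; sign now +1
(15845/10021) = (5824/10021)   [reduce mod 10021]
5824 = 2^6·91; (2/10021) = -1 since 10021 mod 8 = 5, so (5824/10021) = (-1)^6·(91/10021); sign now +1
reciprocity: (91/10021) = +1·(10021/91) since 91 mod 4 = 3, 10021 mod 4 = 1; sign now +1
(10021/91) = (11/91)   [reduce mod 91]
reciprocity: (11/91) = -1·(91/11) since 11 mod 4 = 3, 91 mod 4 = 3; sign now -1
(91/11) = (3/11)   [reduce mod 11]
reciprocity: (3/11) = -1·(11/3) since 3 mod 4 = 3, 11 mod 4 = 3; sign now +1
(11/3) = (2/3)   [reduce mod 3]
2 = 2^1·1; (2/3) = -1 since 3 mod 8 = 3, so (2/3) = (-1)^1·(1/3); sign now -1
(1/3) = 1; final value = sign = -1

-1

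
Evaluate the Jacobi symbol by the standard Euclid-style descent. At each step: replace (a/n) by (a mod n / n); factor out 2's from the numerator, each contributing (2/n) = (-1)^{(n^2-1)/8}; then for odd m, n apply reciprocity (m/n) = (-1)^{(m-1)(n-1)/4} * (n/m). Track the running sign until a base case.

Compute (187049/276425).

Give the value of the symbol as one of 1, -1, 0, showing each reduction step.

1

flip (187049/276425) -> (276425/187049): both odd, 187049 mod 4 = 1, 276425 mod 4 = 1, so the flip contributes +1; sign now +1
(276425/187049): 276425 mod 187049 = 89376, so (276425/187049) = (89376/187049)
factor out 2^5: 89376 = 2^5·2793; with 187049 mod 8 = 1, (2/187049) = +1; sign now +1; continue with (2793/187049)
flip (2793/187049) -> (187049/2793): both odd, 2793 mod 4 = 1, 187049 mod 4 = 1, so the flip contributes +1; sign now +1
(187049/2793): 187049 mod 2793 = 2711, so (187049/2793) = (2711/2793)
flip (2711/2793) -> (2793/2711): both odd, 2711 mod 4 = 3, 2793 mod 4 = 1, so the flip contributes +1; sign now +1
(2793/2711): 2793 mod 2711 = 82, so (2793/2711) = (82/2711)
factor out 2^1: 82 = 2^1·41; with 2711 mod 8 = 7, (2/2711) = +1; sign now +1; continue with (41/2711)
flip (41/2711) -> (2711/41): both odd, 41 mod 4 = 1, 2711 mod 4 = 3, so the flip contributes +1; sign now +1
(2711/41): 2711 mod 41 = 5, so (2711/41) = (5/41)
flip (5/41) -> (41/5): both odd, 5 mod 4 = 1, 41 mod 4 = 1, so the flip contributes +1; sign now +1
(41/5): 41 mod 5 = 1, so (41/5) = (1/5)
reached (1/5) = 1, so the symbol is +1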